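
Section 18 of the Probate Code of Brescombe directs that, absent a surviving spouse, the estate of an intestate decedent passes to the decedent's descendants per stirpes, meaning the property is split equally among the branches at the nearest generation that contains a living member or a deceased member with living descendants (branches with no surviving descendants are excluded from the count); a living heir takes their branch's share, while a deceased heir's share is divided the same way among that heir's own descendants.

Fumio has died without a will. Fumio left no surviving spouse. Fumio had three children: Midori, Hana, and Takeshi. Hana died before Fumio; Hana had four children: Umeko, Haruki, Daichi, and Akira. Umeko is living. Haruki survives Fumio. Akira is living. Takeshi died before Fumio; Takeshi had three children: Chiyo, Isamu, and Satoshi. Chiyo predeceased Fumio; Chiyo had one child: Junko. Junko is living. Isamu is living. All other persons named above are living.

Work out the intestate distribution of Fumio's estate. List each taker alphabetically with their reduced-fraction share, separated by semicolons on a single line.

Akira 1/12; Daichi 1/12; Haruki 1/12; Isamu 1/9; Junko 1/9; Midori 1/3; Satoshi 1/9; Umeko 1/12

There is no surviving spouse, so the entire estate passes to Fumio's descendants per stirpes.
The estate is divided into 3 equal shares of 1/3 among Midori, Hana, Takeshi.
Midori is living and takes 1/3.
Hana predeceased; the 1/3 allotted to Hana's branch passes to Hana's issue by representation.
The 1/3 is divided into 4 equal shares of 1/12 among Umeko, Haruki, Daichi, Akira.
Umeko is living and takes 1/12.
Haruki is living and takes 1/12.
Daichi is living and takes 1/12.
Akira is living and takes 1/12.
Takeshi predeceased; the 1/3 allotted to Takeshi's branch passes to Takeshi's issue by representation.
The 1/3 is divided into 3 equal shares of 1/9 among Chiyo, Isamu, Satoshi.
Chiyo predeceased; the 1/9 allotted to Chiyo's branch passes to Chiyo's issue by representation.
Junko is the sole taker at this level and receives the full 1/9.
Isamu is living and takes 1/9.
Satoshi is living and takes 1/9.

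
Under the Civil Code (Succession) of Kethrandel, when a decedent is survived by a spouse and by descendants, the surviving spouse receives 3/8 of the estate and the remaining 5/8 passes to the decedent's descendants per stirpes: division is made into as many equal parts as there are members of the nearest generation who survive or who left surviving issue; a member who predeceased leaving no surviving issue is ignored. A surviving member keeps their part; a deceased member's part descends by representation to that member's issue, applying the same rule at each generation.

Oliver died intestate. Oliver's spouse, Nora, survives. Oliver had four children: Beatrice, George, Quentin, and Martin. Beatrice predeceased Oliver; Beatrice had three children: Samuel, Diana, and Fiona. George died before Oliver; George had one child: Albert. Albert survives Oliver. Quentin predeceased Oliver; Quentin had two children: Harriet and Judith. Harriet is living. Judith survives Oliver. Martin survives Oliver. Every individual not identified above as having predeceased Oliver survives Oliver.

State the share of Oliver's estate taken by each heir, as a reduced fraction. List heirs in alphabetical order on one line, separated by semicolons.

Nora, as surviving spouse, takes 3/8.
The remaining 5/8 passes to Oliver's descendants per stirpes.
The 5/8 is divided into 4 equal shares of 5/32 among Beatrice, George, Quentin, Martin.
Beatrice predeceased; the 5/32 allotted to Beatrice's branch passes to Beatrice's issue by representation.
The 5/32 is divided into 3 equal shares of 5/96 among Samuel, Diana, Fiona.
Samuel is living and takes 5/96.
Diana is living and takes 5/96.
Fiona is living and takes 5/96.
George predeceased; the 5/32 allotted to George's branch passes to George's issue by representation.
Albert is the sole taker at this level and receives the full 5/32.
Quentin predeceased; the 5/32 allotted to Quentin's branch passes to Quentin's issue by representation.
The 5/32 is divided into 2 equal shares of 5/64 among Harriet, Judith.
Harriet is living and takes 5/64.
Judith is living and takes 5/64.
Martin is living and takes 5/32.

Albert 5/32; Diana 5/96; Fiona 5/96; Harriet 5/64; Judith 5/64; Martin 5/32; Nora 3/8; Samuel 5/96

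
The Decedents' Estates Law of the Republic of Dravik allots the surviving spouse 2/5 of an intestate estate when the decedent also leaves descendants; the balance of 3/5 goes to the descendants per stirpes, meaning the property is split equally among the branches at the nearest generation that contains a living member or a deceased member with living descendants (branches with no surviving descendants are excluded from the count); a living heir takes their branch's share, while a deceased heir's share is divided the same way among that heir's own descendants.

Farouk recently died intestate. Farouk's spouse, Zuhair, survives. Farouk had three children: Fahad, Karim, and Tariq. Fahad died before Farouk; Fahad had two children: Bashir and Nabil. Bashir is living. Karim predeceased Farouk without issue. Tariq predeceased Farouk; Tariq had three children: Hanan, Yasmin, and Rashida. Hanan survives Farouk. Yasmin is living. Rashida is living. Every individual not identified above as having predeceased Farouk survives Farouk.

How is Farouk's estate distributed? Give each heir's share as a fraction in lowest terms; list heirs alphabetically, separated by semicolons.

Bashir 3/20; Hanan 1/10; Nabil 3/20; Rashida 1/10; Yasmin 1/10; Zuhair 2/5

Zuhair, as surviving spouse, takes 2/5.
The remaining 3/5 passes to Farouk's descendants per stirpes.
Karim left no surviving issue, so that branch lapses and is disregarded.
The 3/5 is divided into 2 equal shares of 3/10 among Fahad, Tariq.
Fahad predeceased; the 3/10 allotted to Fahad's branch passes to Fahad's issue by representation.
The 3/10 is divided into 2 equal shares of 3/20 among Bashir, Nabil.
Bashir is living and takes 3/20.
Nabil is living and takes 3/20.
Tariq predeceased; the 3/10 allotted to Tariq's branch passes to Tariq's issue by representation.
The 3/10 is divided into 3 equal shares of 1/10 among Hanan, Yasmin, Rashida.
Hanan is living and takes 1/10.
Yasmin is living and takes 1/10.
Rashida is living and takes 1/10.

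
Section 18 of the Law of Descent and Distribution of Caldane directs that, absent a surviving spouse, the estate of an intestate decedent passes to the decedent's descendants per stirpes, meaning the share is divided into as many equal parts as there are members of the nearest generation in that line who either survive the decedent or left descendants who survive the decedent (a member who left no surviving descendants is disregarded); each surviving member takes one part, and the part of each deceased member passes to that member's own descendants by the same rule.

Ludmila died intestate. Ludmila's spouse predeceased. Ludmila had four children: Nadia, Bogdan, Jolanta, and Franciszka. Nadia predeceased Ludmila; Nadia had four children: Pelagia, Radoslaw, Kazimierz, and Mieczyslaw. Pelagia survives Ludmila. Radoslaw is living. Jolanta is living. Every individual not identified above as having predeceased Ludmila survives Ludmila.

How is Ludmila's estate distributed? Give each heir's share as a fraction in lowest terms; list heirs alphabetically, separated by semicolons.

There is no surviving spouse, so the entire estate passes to Ludmila's descendants per stirpes.
The estate is divided into 4 equal shares of 1/4 among Nadia, Bogdan, Jolanta, Franciszka.
Nadia predeceased; the 1/4 allotted to Nadia's branch passes to Nadia's issue by representation.
The 1/4 is divided into 4 equal shares of 1/16 among Pelagia, Radoslaw, Kazimierz, Mieczyslaw.
Pelagia is living and takes 1/16.
Radoslaw is living and takes 1/16.
Kazimierz is living and takes 1/16.
Mieczyslaw is living and takes 1/16.
Bogdan is living and takes 1/4.
Jolanta is living and takes 1/4.
Franciszka is living and takes 1/4.

Bogdan 1/4; Franciszka 1/4; Jolanta 1/4; Kazimierz 1/16; Mieczyslaw 1/16; Pelagia 1/16; Radoslaw 1/16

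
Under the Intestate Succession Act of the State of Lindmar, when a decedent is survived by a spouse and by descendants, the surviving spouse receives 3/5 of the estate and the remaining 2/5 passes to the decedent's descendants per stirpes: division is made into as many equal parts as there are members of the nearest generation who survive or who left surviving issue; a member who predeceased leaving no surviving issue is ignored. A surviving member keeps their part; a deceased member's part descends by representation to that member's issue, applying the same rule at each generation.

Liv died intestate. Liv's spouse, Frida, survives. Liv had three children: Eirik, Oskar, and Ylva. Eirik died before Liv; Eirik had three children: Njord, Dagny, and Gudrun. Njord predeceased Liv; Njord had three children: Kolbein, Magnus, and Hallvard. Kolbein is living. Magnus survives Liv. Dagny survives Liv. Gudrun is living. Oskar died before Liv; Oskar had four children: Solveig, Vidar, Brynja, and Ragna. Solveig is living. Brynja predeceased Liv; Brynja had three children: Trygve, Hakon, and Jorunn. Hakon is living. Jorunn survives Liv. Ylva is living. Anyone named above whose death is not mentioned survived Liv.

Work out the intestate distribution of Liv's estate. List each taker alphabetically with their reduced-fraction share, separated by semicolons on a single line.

Dagny 2/45; Frida 3/5; Gudrun 2/45; Hakon 1/90; Hallvard 2/135; Jorunn 1/90; Kolbein 2/135; Magnus 2/135; Ragna 1/30; Solveig 1/30; Trygve 1/90; Vidar 1/30; Ylva 2/15

Frida, as surviving spouse, takes 3/5.
The remaining 2/5 passes to Liv's descendants per stirpes.
The 2/5 is divided into 3 equal shares of 2/15 among Eirik, Oskar, Ylva.
Eirik predeceased; the 2/15 allotted to Eirik's branch passes to Eirik's issue by representation.
The 2/15 is divided into 3 equal shares of 2/45 among Njord, Dagny, Gudrun.
Njord predeceased; the 2/45 allotted to Njord's branch passes to Njord's issue by representation.
The 2/45 is divided into 3 equal shares of 2/135 among Kolbein, Magnus, Hallvard.
Kolbein is living and takes 2/135.
Magnus is living and takes 2/135.
Hallvard is living and takes 2/135.
Dagny is living and takes 2/45.
Gudrun is living and takes 2/45.
Oskar predeceased; the 2/15 allotted to Oskar's branch passes to Oskar's issue by representation.
The 2/15 is divided into 4 equal shares of 1/30 among Solveig, Vidar, Brynja, Ragna.
Solveig is living and takes 1/30.
Vidar is living and takes 1/30.
Brynja predeceased; the 1/30 allotted to Brynja's branch passes to Brynja's issue by representation.
The 1/30 is divided into 3 equal shares of 1/90 among Trygve, Hakon, Jorunn.
Trygve is living and takes 1/90.
Hakon is living and takes 1/90.
Jorunn is living and takes 1/90.
Ragna is living and takes 1/30.
Ylva is living and takes 2/15.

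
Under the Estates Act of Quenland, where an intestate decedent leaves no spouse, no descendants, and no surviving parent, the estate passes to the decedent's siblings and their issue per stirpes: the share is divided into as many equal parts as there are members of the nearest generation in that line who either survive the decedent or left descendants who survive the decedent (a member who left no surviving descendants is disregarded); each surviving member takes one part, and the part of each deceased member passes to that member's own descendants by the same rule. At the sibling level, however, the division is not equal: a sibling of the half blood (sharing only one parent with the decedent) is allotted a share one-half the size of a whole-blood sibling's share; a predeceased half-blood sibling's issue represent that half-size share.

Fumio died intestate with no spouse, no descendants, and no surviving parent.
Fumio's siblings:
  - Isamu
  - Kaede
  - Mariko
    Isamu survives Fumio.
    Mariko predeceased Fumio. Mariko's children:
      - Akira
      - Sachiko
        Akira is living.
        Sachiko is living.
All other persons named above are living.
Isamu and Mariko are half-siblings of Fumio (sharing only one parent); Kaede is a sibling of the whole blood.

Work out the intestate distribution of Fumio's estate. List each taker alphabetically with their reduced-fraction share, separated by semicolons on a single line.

Akira 1/8; Isamu 1/4; Kaede 1/2; Sachiko 1/8

No spouse, descendants, or parent survives, so the estate passes to Fumio's siblings per stirpes.
Half-blood siblings count for one-half the weight of whole-blood siblings at the initial division.
Dividing 1 in proportion to weights (total weight 2): Isamu (weight 1/2) → 1/4; Kaede (weight 1) → 1/2; Mariko (weight 1/2) → 1/4.
Isamu is living and takes 1/4.
Kaede is living and takes 1/2.
Mariko predeceased; the 1/4 allotted to Mariko's branch passes to Mariko's issue by representation.
The 1/4 is divided into 2 equal shares of 1/8 among Akira, Sachiko.
Akira is living and takes 1/8.
Sachiko is living and takes 1/8.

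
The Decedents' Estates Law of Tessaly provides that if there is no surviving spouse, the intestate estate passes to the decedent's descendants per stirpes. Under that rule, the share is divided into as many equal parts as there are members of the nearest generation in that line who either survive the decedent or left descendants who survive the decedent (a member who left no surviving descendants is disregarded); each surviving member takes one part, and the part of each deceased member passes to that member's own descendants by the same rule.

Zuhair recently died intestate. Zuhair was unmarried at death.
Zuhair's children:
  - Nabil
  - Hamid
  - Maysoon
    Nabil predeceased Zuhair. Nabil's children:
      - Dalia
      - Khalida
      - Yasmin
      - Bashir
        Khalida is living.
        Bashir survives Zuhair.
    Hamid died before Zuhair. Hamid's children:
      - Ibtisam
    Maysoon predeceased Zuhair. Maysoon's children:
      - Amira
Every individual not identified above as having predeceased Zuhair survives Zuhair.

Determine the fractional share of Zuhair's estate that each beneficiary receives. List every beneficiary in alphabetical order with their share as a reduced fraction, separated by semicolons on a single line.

There is no surviving spouse, so the entire estate passes to Zuhair's descendants per stirpes.
The estate is divided into 3 equal shares of 1/3 among Nabil, Hamid, Maysoon.
Nabil predeceased; the 1/3 allotted to Nabil's branch passes to Nabil's issue by representation.
The 1/3 is divided into 4 equal shares of 1/12 among Dalia, Khalida, Yasmin, Bashir.
Dalia is living and takes 1/12.
Khalida is living and takes 1/12.
Yasmin is living and takes 1/12.
Bashir is living and takes 1/12.
Hamid predeceased; the 1/3 allotted to Hamid's branch passes to Hamid's issue by representation.
Ibtisam is the sole taker at this level and receives the full 1/3.
Maysoon predeceased; the 1/3 allotted to Maysoon's branch passes to Maysoon's issue by representation.
Amira is the sole taker at this level and receives the full 1/3.

Amira 1/3; Bashir 1/12; Dalia 1/12; Ibtisam 1/3; Khalida 1/12; Yasmin 1/12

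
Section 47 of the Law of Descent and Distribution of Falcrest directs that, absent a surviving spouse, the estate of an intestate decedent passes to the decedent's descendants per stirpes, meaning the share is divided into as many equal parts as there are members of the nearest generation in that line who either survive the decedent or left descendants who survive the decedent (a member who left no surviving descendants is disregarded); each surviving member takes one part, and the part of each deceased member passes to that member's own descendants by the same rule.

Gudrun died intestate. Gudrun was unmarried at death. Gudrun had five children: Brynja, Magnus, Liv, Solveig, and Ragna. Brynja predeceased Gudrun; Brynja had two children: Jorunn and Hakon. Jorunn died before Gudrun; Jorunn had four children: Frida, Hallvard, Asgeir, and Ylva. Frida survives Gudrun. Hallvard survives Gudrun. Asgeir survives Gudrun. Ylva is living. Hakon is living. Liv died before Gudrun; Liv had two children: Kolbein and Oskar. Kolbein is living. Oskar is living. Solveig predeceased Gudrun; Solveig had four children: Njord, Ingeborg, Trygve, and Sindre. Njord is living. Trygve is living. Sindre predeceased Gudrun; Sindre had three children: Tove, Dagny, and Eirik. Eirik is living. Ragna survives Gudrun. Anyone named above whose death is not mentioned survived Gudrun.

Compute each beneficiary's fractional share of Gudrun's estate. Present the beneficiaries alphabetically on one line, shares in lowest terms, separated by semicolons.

There is no surviving spouse, so the entire estate passes to Gudrun's descendants per stirpes.
The estate is divided into 5 equal shares of 1/5 among Brynja, Magnus, Liv, Solveig, Ragna.
Brynja predeceased; the 1/5 allotted to Brynja's branch passes to Brynja's issue by representation.
The 1/5 is divided into 2 equal shares of 1/10 among Jorunn, Hakon.
Jorunn predeceased; the 1/10 allotted to Jorunn's branch passes to Jorunn's issue by representation.
The 1/10 is divided into 4 equal shares of 1/40 among Frida, Hallvard, Asgeir, Ylva.
Frida is living and takes 1/40.
Hallvard is living and takes 1/40.
Asgeir is living and takes 1/40.
Ylva is living and takes 1/40.
Hakon is living and takes 1/10.
Magnus is living and takes 1/5.
Liv predeceased; the 1/5 allotted to Liv's branch passes to Liv's issue by representation.
The 1/5 is divided into 2 equal shares of 1/10 among Kolbein, Oskar.
Kolbein is living and takes 1/10.
Oskar is living and takes 1/10.
Solveig predeceased; the 1/5 allotted to Solveig's branch passes to Solveig's issue by representation.
The 1/5 is divided into 4 equal shares of 1/20 among Njord, Ingeborg, Trygve, Sindre.
Njord is living and takes 1/20.
Ingeborg is living and takes 1/20.
Trygve is living and takes 1/20.
Sindre predeceased; the 1/20 allotted to Sindre's branch passes to Sindre's issue by representation.
The 1/20 is divided into 3 equal shares of 1/60 among Tove, Dagny, Eirik.
Tove is living and takes 1/60.
Dagny is living and takes 1/60.
Eirik is living and takes 1/60.
Ragna is living and takes 1/5.

Asgeir 1/40; Dagny 1/60; Eirik 1/60; Frida 1/40; Hakon 1/10; Hallvard 1/40; Ingeborg 1/20; Kolbein 1/10; Magnus 1/5; Njord 1/20; Oskar 1/10; Ragna 1/5; Tove 1/60; Trygve 1/20; Ylva 1/40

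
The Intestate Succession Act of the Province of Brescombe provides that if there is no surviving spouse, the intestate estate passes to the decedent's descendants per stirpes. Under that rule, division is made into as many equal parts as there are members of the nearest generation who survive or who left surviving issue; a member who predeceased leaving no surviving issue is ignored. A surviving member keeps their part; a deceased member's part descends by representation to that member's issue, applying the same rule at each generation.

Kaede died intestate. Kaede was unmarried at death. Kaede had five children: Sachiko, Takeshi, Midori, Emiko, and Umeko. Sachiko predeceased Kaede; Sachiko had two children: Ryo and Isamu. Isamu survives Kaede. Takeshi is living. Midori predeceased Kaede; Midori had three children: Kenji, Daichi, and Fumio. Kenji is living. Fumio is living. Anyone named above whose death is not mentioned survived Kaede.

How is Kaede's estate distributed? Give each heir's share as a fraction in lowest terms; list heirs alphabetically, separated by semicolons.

Daichi 1/15; Emiko 1/5; Fumio 1/15; Isamu 1/10; Kenji 1/15; Ryo 1/10; Takeshi 1/5; Umeko 1/5

There is no surviving spouse, so the entire estate passes to Kaede's descendants per stirpes.
The estate is divided into 5 equal shares of 1/5 among Sachiko, Takeshi, Midori, Emiko, Umeko.
Sachiko predeceased; the 1/5 allotted to Sachiko's branch passes to Sachiko's issue by representation.
The 1/5 is divided into 2 equal shares of 1/10 among Ryo, Isamu.
Ryo is living and takes 1/10.
Isamu is living and takes 1/10.
Takeshi is living and takes 1/5.
Midori predeceased; the 1/5 allotted to Midori's branch passes to Midori's issue by representation.
The 1/5 is divided into 3 equal shares of 1/15 among Kenji, Daichi, Fumio.
Kenji is living and takes 1/15.
Daichi is living and takes 1/15.
Fumio is living and takes 1/15.
Emiko is living and takes 1/5.
Umeko is living and takes 1/5.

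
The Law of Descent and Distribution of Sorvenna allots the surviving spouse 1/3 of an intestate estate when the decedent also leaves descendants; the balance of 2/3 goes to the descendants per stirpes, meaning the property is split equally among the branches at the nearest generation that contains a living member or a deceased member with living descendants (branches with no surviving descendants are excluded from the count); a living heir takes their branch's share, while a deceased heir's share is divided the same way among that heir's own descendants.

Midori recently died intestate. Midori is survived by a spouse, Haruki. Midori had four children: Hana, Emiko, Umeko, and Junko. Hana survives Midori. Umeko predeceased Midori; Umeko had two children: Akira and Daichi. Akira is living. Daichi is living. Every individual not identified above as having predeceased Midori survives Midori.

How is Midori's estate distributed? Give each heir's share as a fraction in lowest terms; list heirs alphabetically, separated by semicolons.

Haruki, as surviving spouse, takes 1/3.
The remaining 2/3 passes to Midori's descendants per stirpes.
The 2/3 is divided into 4 equal shares of 1/6 among Hana, Emiko, Umeko, Junko.
Hana is living and takes 1/6.
Emiko is living and takes 1/6.
Umeko predeceased; the 1/6 allotted to Umeko's branch passes to Umeko's issue by representation.
The 1/6 is divided into 2 equal shares of 1/12 among Akira, Daichi.
Akira is living and takes 1/12.
Daichi is living and takes 1/12.
Junko is living and takes 1/6.

Akira 1/12; Daichi 1/12; Emiko 1/6; Hana 1/6; Haruki 1/3; Junko 1/6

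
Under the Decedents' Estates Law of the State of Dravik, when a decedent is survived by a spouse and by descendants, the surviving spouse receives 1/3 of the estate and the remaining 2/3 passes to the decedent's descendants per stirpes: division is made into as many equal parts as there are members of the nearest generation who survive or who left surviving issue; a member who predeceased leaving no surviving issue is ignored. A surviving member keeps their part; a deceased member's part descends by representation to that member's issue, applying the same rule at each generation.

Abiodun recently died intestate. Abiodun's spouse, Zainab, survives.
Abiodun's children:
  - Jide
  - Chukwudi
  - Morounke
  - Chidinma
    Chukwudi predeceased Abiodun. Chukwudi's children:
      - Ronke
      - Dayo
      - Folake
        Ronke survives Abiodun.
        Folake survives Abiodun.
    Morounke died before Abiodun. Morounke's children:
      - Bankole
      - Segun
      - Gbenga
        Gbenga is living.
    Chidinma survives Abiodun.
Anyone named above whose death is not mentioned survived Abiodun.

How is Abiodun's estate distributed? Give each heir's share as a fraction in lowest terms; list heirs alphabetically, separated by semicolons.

Zainab, as surviving spouse, takes 1/3.
The remaining 2/3 passes to Abiodun's descendants per stirpes.
The 2/3 is divided into 4 equal shares of 1/6 among Jide, Chukwudi, Morounke, Chidinma.
Jide is living and takes 1/6.
Chukwudi predeceased; the 1/6 allotted to Chukwudi's branch passes to Chukwudi's issue by representation.
The 1/6 is divided into 3 equal shares of 1/18 among Ronke, Dayo, Folake.
Ronke is living and takes 1/18.
Dayo is living and takes 1/18.
Folake is living and takes 1/18.
Morounke predeceased; the 1/6 allotted to Morounke's branch passes to Morounke's issue by representation.
The 1/6 is divided into 3 equal shares of 1/18 among Bankole, Segun, Gbenga.
Bankole is living and takes 1/18.
Segun is living and takes 1/18.
Gbenga is living and takes 1/18.
Chidinma is living and takes 1/6.

Bankole 1/18; Chidinma 1/6; Dayo 1/18; Folake 1/18; Gbenga 1/18; Jide 1/6; Ronke 1/18; Segun 1/18; Zainab 1/3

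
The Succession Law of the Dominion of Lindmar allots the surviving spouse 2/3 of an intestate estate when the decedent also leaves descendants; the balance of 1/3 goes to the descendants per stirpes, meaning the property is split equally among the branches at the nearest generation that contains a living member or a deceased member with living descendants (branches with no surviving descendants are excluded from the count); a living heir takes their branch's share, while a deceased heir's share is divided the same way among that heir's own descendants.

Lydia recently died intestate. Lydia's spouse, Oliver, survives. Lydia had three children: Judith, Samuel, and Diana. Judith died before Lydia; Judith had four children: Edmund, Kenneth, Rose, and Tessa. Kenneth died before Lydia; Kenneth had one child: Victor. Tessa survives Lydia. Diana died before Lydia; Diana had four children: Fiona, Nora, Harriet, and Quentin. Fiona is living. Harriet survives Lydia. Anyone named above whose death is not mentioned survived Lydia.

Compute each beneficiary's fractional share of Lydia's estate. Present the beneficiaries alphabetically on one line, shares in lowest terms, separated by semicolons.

Edmund 1/36; Fiona 1/36; Harriet 1/36; Nora 1/36; Oliver 2/3; Quentin 1/36; Rose 1/36; Samuel 1/9; Tessa 1/36; Victor 1/36

Oliver, as surviving spouse, takes 2/3.
The remaining 1/3 passes to Lydia's descendants per stirpes.
The 1/3 is divided into 3 equal shares of 1/9 among Judith, Samuel, Diana.
Judith predeceased; the 1/9 allotted to Judith's branch passes to Judith's issue by representation.
The 1/9 is divided into 4 equal shares of 1/36 among Edmund, Kenneth, Rose, Tessa.
Edmund is living and takes 1/36.
Kenneth predeceased; the 1/36 allotted to Kenneth's branch passes to Kenneth's issue by representation.
Victor is the sole taker at this level and receives the full 1/36.
Rose is living and takes 1/36.
Tessa is living and takes 1/36.
Samuel is living and takes 1/9.
Diana predeceased; the 1/9 allotted to Diana's branch passes to Diana's issue by representation.
The 1/9 is divided into 4 equal shares of 1/36 among Fiona, Nora, Harriet, Quentin.
Fiona is living and takes 1/36.
Nora is living and takes 1/36.
Harriet is living and takes 1/36.
Quentin is living and takes 1/36.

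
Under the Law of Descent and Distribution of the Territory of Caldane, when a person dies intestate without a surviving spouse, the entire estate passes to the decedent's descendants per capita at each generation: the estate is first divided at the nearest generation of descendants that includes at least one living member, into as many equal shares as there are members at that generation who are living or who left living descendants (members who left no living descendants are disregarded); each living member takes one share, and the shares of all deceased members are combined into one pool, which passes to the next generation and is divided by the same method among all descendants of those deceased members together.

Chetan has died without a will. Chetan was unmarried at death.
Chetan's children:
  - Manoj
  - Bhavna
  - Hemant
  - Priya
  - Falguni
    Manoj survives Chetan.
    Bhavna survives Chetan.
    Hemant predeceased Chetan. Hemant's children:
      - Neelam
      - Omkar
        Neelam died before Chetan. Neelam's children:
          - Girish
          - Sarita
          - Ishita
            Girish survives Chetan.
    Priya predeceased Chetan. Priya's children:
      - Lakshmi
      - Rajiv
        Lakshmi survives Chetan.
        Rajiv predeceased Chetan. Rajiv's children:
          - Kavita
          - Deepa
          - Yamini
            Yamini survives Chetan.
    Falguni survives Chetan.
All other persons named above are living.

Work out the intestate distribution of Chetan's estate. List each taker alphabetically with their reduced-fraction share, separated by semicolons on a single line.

There is no surviving spouse, so the entire estate passes to Chetan's descendants per capita at each generation.
At generation 1 (Manoj, Bhavna, Hemant, Priya, Falguni) there are 5 shares of (1)/5 = 1/5 each.
Living: Manoj, Bhavna, and Falguni — each takes 1/5.
Deceased: Hemant and Priya. Their combined 2/5 is pooled and carried to generation 2.
At generation 2 (Neelam, Omkar, Lakshmi, Rajiv) there are 4 shares of (2/5)/4 = 1/10 each.
Living: Omkar and Lakshmi — each takes 1/10.
Deceased: Neelam and Rajiv. Their combined 1/5 is pooled and carried to generation 3.
At generation 3 (Girish, Sarita, Ishita, Kavita, Deepa, Yamini) there are 6 shares of (1/5)/6 = 1/30 each.
Living: Girish, Sarita, Ishita, Kavita, Deepa, and Yamini — each takes 1/30.

Bhavna 1/5; Deepa 1/30; Falguni 1/5; Girish 1/30; Ishita 1/30; Kavita 1/30; Lakshmi 1/10; Manoj 1/5; Omkar 1/10; Sarita 1/30; Yamini 1/30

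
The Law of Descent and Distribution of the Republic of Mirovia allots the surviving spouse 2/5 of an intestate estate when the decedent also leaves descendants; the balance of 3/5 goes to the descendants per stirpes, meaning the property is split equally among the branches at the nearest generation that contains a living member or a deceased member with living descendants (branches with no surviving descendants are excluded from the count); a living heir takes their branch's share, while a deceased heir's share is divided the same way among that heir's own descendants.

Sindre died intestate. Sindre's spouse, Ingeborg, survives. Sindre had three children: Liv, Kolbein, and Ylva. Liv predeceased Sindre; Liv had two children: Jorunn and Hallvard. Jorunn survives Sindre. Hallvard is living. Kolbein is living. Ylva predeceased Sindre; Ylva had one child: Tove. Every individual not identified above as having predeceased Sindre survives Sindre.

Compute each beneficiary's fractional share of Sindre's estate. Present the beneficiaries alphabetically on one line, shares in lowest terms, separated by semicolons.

Ingeborg, as surviving spouse, takes 2/5.
The remaining 3/5 passes to Sindre's descendants per stirpes.
The 3/5 is divided into 3 equal shares of 1/5 among Liv, Kolbein, Ylva.
Liv predeceased; the 1/5 allotted to Liv's branch passes to Liv's issue by representation.
The 1/5 is divided into 2 equal shares of 1/10 among Jorunn, Hallvard.
Jorunn is living and takes 1/10.
Hallvard is living and takes 1/10.
Kolbein is living and takes 1/5.
Ylva predeceased; the 1/5 allotted to Ylva's branch passes to Ylva's issue by representation.
Tove is the sole taker at this level and receives the full 1/5.

Hallvard 1/10; Ingeborg 2/5; Jorunn 1/10; Kolbein 1/5; Tove 1/5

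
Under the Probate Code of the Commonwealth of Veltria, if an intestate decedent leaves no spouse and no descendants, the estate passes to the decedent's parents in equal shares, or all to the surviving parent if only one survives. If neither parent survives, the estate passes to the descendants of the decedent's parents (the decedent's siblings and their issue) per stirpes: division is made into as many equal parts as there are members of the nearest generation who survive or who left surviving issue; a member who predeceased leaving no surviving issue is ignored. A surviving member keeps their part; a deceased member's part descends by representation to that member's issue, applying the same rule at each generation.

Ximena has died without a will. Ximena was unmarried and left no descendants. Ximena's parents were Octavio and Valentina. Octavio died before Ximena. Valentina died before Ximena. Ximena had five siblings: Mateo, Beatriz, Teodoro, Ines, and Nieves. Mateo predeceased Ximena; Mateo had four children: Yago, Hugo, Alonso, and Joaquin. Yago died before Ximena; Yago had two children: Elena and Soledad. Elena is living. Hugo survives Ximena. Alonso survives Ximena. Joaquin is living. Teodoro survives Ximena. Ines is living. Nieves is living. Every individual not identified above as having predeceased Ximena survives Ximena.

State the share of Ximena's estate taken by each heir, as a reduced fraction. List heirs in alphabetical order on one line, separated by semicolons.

Alonso 1/20; Beatriz 1/5; Elena 1/40; Hugo 1/20; Ines 1/5; Joaquin 1/20; Nieves 1/5; Soledad 1/40; Teodoro 1/5

Neither parent survives and there are no descendants, so the estate passes to Ximena's siblings and their issue per stirpes.
The estate is divided into 5 equal shares of 1/5 among Mateo, Beatriz, Teodoro, Ines, Nieves.
Mateo predeceased; the 1/5 allotted to Mateo's branch passes to Mateo's issue by representation.
The 1/5 is divided into 4 equal shares of 1/20 among Yago, Hugo, Alonso, Joaquin.
Yago predeceased; the 1/20 allotted to Yago's branch passes to Yago's issue by representation.
The 1/20 is divided into 2 equal shares of 1/40 among Elena, Soledad.
Elena is living and takes 1/40.
Soledad is living and takes 1/40.
Hugo is living and takes 1/20.
Alonso is living and takes 1/20.
Joaquin is living and takes 1/20.
Beatriz is living and takes 1/5.
Teodoro is living and takes 1/5.
Ines is living and takes 1/5.
Nieves is living and takes 1/5.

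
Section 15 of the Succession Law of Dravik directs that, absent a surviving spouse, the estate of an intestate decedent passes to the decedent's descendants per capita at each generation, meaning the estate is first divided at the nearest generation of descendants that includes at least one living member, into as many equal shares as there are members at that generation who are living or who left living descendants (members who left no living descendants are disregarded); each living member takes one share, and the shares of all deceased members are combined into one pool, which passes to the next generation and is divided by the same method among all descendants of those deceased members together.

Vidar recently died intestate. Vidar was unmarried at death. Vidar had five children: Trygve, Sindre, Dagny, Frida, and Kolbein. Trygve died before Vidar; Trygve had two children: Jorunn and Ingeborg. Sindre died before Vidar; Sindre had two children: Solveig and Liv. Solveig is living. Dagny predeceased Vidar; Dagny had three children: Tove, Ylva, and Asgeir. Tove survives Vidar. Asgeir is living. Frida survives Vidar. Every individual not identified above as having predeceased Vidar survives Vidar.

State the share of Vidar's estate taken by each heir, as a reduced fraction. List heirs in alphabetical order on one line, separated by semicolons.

Asgeir 3/35; Frida 1/5; Ingeborg 3/35; Jorunn 3/35; Kolbein 1/5; Liv 3/35; Solveig 3/35; Tove 3/35; Ylva 3/35

There is no surviving spouse, so the entire estate passes to Vidar's descendants per capita at each generation.
At generation 1 (Trygve, Sindre, Dagny, Frida, Kolbein) there are 5 shares of (1)/5 = 1/5 each.
Living: Frida and Kolbein — each takes 1/5.
Deceased: Trygve, Sindre, and Dagny. Their combined 3/5 is pooled and carried to generation 2.
At generation 2 (Jorunn, Ingeborg, Solveig, Liv, Tove, Ylva, Asgeir) there are 7 shares of (3/5)/7 = 3/35 each.
Living: Jorunn, Ingeborg, Solveig, Liv, Tove, Ylva, and Asgeir — each takes 3/35.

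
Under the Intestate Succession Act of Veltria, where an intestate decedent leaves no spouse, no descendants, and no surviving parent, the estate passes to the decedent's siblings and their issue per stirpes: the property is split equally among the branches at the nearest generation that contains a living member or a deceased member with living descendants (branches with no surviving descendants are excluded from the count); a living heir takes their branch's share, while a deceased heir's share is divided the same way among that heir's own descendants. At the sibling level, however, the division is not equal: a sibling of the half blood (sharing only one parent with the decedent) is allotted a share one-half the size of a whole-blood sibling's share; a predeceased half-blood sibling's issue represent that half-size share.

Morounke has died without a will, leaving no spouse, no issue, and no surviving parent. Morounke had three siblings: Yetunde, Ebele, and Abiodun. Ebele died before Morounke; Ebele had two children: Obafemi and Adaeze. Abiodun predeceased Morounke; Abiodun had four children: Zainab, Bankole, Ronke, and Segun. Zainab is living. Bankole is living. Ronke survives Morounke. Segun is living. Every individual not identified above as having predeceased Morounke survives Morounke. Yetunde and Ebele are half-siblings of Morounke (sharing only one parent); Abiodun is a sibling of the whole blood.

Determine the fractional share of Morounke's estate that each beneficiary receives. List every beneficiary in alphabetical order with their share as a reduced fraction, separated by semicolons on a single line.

No spouse, descendants, or parent survives, so the estate passes to Morounke's siblings per stirpes.
Half-blood siblings count for one-half the weight of whole-blood siblings at the initial division.
Dividing 1 in proportion to weights (total weight 2): Yetunde (weight 1/2) → 1/4; Ebele (weight 1/2) → 1/4; Abiodun (weight 1) → 1/2.
Yetunde is living and takes 1/4.
Ebele predeceased; the 1/4 allotted to Ebele's branch passes to Ebele's issue by representation.
The 1/4 is divided into 2 equal shares of 1/8 among Obafemi, Adaeze.
Obafemi is living and takes 1/8.
Adaeze is living and takes 1/8.
Abiodun predeceased; the 1/2 allotted to Abiodun's branch passes to Abiodun's issue by representation.
The 1/2 is divided into 4 equal shares of 1/8 among Zainab, Bankole, Ronke, Segun.
Zainab is living and takes 1/8.
Bankole is living and takes 1/8.
Ronke is living and takes 1/8.
Segun is living and takes 1/8.

Adaeze 1/8; Bankole 1/8; Obafemi 1/8; Ronke 1/8; Segun 1/8; Yetunde 1/4; Zainab 1/8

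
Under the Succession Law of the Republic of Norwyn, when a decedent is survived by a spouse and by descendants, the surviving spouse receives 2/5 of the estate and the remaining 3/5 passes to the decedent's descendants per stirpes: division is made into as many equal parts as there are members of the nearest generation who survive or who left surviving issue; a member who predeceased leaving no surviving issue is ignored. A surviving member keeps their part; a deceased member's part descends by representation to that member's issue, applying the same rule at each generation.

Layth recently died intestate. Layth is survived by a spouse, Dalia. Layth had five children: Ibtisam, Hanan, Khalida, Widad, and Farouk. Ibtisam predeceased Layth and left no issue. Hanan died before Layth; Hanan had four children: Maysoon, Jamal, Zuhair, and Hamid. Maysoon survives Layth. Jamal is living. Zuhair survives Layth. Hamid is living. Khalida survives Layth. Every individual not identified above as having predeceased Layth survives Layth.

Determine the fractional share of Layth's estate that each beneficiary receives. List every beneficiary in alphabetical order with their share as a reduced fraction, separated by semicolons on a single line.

Dalia, as surviving spouse, takes 2/5.
The remaining 3/5 passes to Layth's descendants per stirpes.
Ibtisam left no surviving issue, so that branch lapses and is disregarded.
The 3/5 is divided into 4 equal shares of 3/20 among Hanan, Khalida, Widad, Farouk.
Hanan predeceased; the 3/20 allotted to Hanan's branch passes to Hanan's issue by representation.
The 3/20 is divided into 4 equal shares of 3/80 among Maysoon, Jamal, Zuhair, Hamid.
Maysoon is living and takes 3/80.
Jamal is living and takes 3/80.
Zuhair is living and takes 3/80.
Hamid is living and takes 3/80.
Khalida is living and takes 3/20.
Widad is living and takes 3/20.
Farouk is living and takes 3/20.

Dalia 2/5; Farouk 3/20; Hamid 3/80; Jamal 3/80; Khalida 3/20; Maysoon 3/80; Widad 3/20; Zuhair 3/80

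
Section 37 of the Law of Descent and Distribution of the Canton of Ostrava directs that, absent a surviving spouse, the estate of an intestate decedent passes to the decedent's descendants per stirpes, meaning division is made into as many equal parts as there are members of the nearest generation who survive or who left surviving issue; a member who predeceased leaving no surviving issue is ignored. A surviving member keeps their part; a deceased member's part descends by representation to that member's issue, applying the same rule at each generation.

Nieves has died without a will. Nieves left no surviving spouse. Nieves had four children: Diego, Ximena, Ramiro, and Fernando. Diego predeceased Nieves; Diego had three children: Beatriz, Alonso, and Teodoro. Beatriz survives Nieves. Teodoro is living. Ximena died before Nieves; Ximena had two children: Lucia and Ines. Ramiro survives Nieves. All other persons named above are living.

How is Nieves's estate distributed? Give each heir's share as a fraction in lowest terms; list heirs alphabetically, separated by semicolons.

Alonso 1/12; Beatriz 1/12; Fernando 1/4; Ines 1/8; Lucia 1/8; Ramiro 1/4; Teodoro 1/12

There is no surviving spouse, so the entire estate passes to Nieves's descendants per stirpes.
The estate is divided into 4 equal shares of 1/4 among Diego, Ximena, Ramiro, Fernando.
Diego predeceased; the 1/4 allotted to Diego's branch passes to Diego's issue by representation.
The 1/4 is divided into 3 equal shares of 1/12 among Beatriz, Alonso, Teodoro.
Beatriz is living and takes 1/12.
Alonso is living and takes 1/12.
Teodoro is living and takes 1/12.
Ximena predeceased; the 1/4 allotted to Ximena's branch passes to Ximena's issue by representation.
The 1/4 is divided into 2 equal shares of 1/8 among Lucia, Ines.
Lucia is living and takes 1/8.
Ines is living and takes 1/8.
Ramiro is living and takes 1/4.
Fernando is living and takes 1/4.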